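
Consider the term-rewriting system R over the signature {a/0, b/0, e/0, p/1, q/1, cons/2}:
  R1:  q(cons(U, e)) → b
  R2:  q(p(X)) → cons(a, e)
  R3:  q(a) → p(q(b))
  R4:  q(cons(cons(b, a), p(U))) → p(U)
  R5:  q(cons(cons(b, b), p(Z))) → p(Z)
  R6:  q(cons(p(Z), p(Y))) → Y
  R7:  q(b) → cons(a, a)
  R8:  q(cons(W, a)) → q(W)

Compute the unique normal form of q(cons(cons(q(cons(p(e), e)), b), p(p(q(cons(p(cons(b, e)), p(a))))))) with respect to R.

1. q(cons(cons(q(cons(p(e), e)), b), p(p(q(cons(p(cons(b, e)), p(a)))))))  →  q(cons(cons(b, b), p(p(q(cons(p(cons(b, e)), p(a)))))))   [R1 at 1.1.1]
2. q(cons(cons(b, b), p(p(q(cons(p(cons(b, e)), p(a)))))))  →  p(p(q(cons(p(cons(b, e)), p(a)))))   [R5 at ε]
3. p(p(q(cons(p(cons(b, e)), p(a)))))  →  p(p(a))   [R6 at 1.1]

p(p(a))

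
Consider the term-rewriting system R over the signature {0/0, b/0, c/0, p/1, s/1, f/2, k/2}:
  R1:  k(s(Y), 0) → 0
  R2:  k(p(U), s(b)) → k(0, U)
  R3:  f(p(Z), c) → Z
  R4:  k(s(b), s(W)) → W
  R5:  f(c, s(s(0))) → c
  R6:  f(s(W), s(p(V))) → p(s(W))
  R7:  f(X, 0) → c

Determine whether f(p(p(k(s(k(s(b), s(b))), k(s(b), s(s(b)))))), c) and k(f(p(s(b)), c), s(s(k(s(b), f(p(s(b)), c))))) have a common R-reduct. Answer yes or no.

no — NF(t₁) = p(b), NF(t₂) = s(b)

Reduce t₁ = f(p(p(k(s(k(s(b), s(b))), k(s(b), s(s(b)))))), c):
1. f(p(p(k(s(k(s(b), s(b))), k(s(b), s(s(b)))))), c)  →  p(k(s(k(s(b), s(b))), k(s(b), s(s(b)))))   [R3 at ε]
2. p(k(s(k(s(b), s(b))), k(s(b), s(s(b)))))  →  p(k(s(b), k(s(b), s(s(b)))))   [R4 at 1.1.1]
3. p(k(s(b), k(s(b), s(s(b)))))  →  p(k(s(b), s(b)))   [R4 at 1.2]
4. p(k(s(b), s(b)))  →  p(b)   [R4 at 1]

Reduce t₂ = k(f(p(s(b)), c), s(s(k(s(b), f(p(s(b)), c))))):
1. k(f(p(s(b)), c), s(s(k(s(b), f(p(s(b)), c)))))  →  k(s(b), s(s(k(s(b), f(p(s(b)), c)))))   [R3 at 1]
2. k(s(b), s(s(k(s(b), f(p(s(b)), c)))))  →  s(k(s(b), f(p(s(b)), c)))   [R4 at ε]
3. s(k(s(b), f(p(s(b)), c)))  →  s(k(s(b), s(b)))   [R3 at 1.2]
4. s(k(s(b), s(b)))  →  s(b)   [R4 at 1]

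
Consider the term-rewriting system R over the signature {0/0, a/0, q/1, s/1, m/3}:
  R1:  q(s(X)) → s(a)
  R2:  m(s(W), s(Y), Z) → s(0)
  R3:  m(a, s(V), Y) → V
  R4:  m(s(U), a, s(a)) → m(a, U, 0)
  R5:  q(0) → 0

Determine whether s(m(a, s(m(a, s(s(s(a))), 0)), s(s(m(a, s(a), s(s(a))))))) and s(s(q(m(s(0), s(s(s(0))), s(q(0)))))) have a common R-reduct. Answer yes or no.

yes — NF(t₁) = s(s(s(a))), NF(t₂) = s(s(s(a)))

Reduce t₁ = s(m(a, s(m(a, s(s(s(a))), 0)), s(s(m(a, s(a), s(s(a))))))):
1. s(m(a, s(m(a, s(s(s(a))), 0)), s(s(m(a, s(a), s(s(a)))))))  →  s(m(a, s(s(s(a))), 0))   [R3 at 1]
2. s(m(a, s(s(s(a))), 0))  →  s(s(s(a)))   [R3 at 1]

Reduce t₂ = s(s(q(m(s(0), s(s(s(0))), s(q(0)))))):
1. s(s(q(m(s(0), s(s(s(0))), s(q(0))))))  →  s(s(q(s(0))))   [R2 at 1.1.1]
2. s(s(q(s(0))))  →  s(s(s(a)))   [R1 at 1.1]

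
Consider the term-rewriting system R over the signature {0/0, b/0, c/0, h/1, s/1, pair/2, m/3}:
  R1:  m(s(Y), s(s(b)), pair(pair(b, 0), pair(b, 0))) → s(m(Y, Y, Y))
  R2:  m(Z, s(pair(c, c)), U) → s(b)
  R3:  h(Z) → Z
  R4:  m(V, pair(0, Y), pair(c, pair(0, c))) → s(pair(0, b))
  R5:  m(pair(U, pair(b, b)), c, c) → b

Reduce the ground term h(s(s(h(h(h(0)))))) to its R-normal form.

1. h(s(s(h(h(h(0))))))  →  s(s(h(h(h(0)))))   [R3 at ε]
2. s(s(h(h(h(0)))))  →  s(s(h(h(0))))   [R3 at 1.1]
3. s(s(h(h(0))))  →  s(s(h(0)))   [R3 at 1.1]
4. s(s(h(0)))  →  s(s(0))   [R3 at 1.1]

s(s(0))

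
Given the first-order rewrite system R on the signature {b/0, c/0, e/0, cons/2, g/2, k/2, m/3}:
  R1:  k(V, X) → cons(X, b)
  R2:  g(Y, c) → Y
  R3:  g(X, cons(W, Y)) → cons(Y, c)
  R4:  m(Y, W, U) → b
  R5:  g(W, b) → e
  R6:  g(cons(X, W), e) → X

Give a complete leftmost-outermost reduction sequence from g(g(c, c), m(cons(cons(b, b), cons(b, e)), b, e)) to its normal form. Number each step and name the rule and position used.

1. g(g(c, c), m(cons(cons(b, b), cons(b, e)), b, e))  →  g(c, m(cons(cons(b, b), cons(b, e)), b, e))   [R2 at 1]
2. g(c, m(cons(cons(b, b), cons(b, e)), b, e))  →  g(c, b)   [R4 at 2]
3. g(c, b)  →  e   [R5 at ε]

e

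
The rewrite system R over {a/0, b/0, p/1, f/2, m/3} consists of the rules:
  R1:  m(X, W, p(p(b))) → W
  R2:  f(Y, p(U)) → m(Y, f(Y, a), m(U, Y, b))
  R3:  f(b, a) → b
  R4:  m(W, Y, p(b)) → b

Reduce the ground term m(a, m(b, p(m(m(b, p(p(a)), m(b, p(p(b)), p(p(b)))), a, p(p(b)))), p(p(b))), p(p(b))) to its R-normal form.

1. m(a, m(b, p(m(m(b, p(p(a)), m(b, p(p(b)), p(p(b)))), a, p(p(b)))), p(p(b))), p(p(b)))  →  m(b, p(m(m(b, p(p(a)), m(b, p(p(b)), p(p(b)))), a, p(p(b)))), p(p(b)))   [R1 at ε]
2. m(b, p(m(m(b, p(p(a)), m(b, p(p(b)), p(p(b)))), a, p(p(b)))), p(p(b)))  →  p(m(m(b, p(p(a)), m(b, p(p(b)), p(p(b)))), a, p(p(b))))   [R1 at ε]
3. p(m(m(b, p(p(a)), m(b, p(p(b)), p(p(b)))), a, p(p(b))))  →  p(a)   [R1 at 1]

p(a)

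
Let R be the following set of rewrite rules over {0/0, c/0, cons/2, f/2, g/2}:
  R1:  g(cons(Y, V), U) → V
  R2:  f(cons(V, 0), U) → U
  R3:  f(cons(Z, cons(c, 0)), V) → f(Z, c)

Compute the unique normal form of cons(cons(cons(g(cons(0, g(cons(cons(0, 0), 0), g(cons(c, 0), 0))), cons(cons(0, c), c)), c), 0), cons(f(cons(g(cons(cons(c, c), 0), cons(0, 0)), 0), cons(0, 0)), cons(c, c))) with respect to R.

cons(cons(cons(0, c), 0), cons(cons(0, 0), cons(c, c)))

1. cons(cons(cons(g(cons(0, g(cons(cons(0, 0), 0), g(cons(c, 0), 0))), cons(cons(0, c), c)), c), 0), cons(f(cons(g(cons(cons(c, c), 0), cons(0, 0)), 0), cons(0, 0)), cons(c, c)))  →  cons(cons(cons(g(cons(cons(0, 0), 0), g(cons(c, 0), 0)), c), 0), cons(f(cons(g(cons(cons(c, c), 0), cons(0, 0)), 0), cons(0, 0)), cons(c, c)))   [R1 at 1.1.1]
2. cons(cons(cons(g(cons(cons(0, 0), 0), g(cons(c, 0), 0)), c), 0), cons(f(cons(g(cons(cons(c, c), 0), cons(0, 0)), 0), cons(0, 0)), cons(c, c)))  →  cons(cons(cons(0, c), 0), cons(f(cons(g(cons(cons(c, c), 0), cons(0, 0)), 0), cons(0, 0)), cons(c, c)))   [R1 at 1.1.1]
3. cons(cons(cons(0, c), 0), cons(f(cons(g(cons(cons(c, c), 0), cons(0, 0)), 0), cons(0, 0)), cons(c, c)))  →  cons(cons(cons(0, c), 0), cons(cons(0, 0), cons(c, c)))   [R2 at 2.1]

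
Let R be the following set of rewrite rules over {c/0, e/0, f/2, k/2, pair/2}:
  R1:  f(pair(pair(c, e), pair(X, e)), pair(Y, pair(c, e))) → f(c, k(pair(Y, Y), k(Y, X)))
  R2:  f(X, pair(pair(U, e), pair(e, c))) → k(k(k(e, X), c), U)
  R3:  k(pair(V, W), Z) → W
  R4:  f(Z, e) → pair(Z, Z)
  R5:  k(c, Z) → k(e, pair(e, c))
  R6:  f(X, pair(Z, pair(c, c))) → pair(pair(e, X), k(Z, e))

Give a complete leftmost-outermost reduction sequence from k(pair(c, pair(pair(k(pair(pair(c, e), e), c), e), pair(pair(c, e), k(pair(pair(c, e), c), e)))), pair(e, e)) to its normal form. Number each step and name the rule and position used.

1. k(pair(c, pair(pair(k(pair(pair(c, e), e), c), e), pair(pair(c, e), k(pair(pair(c, e), c), e)))), pair(e, e))  →  pair(pair(k(pair(pair(c, e), e), c), e), pair(pair(c, e), k(pair(pair(c, e), c), e)))   [R3 at ε]
2. pair(pair(k(pair(pair(c, e), e), c), e), pair(pair(c, e), k(pair(pair(c, e), c), e)))  →  pair(pair(e, e), pair(pair(c, e), k(pair(pair(c, e), c), e)))   [R3 at 1.1]
3. pair(pair(e, e), pair(pair(c, e), k(pair(pair(c, e), c), e)))  →  pair(pair(e, e), pair(pair(c, e), c))   [R3 at 2.2]

pair(pair(e, e), pair(pair(c, e), c))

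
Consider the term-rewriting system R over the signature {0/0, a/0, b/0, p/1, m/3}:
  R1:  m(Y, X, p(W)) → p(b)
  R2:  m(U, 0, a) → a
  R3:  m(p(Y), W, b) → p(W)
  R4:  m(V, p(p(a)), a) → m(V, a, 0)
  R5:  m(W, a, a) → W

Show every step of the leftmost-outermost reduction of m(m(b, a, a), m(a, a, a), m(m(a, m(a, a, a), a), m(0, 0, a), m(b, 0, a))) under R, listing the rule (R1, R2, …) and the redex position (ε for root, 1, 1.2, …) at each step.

1. m(m(b, a, a), m(a, a, a), m(m(a, m(a, a, a), a), m(0, 0, a), m(b, 0, a)))  →  m(b, m(a, a, a), m(m(a, m(a, a, a), a), m(0, 0, a), m(b, 0, a)))   [R5 at 1]
2. m(b, m(a, a, a), m(m(a, m(a, a, a), a), m(0, 0, a), m(b, 0, a)))  →  m(b, a, m(m(a, m(a, a, a), a), m(0, 0, a), m(b, 0, a)))   [R5 at 2]
3. m(b, a, m(m(a, m(a, a, a), a), m(0, 0, a), m(b, 0, a)))  →  m(b, a, m(m(a, a, a), m(0, 0, a), m(b, 0, a)))   [R5 at 3.1.2]
4. m(b, a, m(m(a, a, a), m(0, 0, a), m(b, 0, a)))  →  m(b, a, m(a, m(0, 0, a), m(b, 0, a)))   [R5 at 3.1]
5. m(b, a, m(a, m(0, 0, a), m(b, 0, a)))  →  m(b, a, m(a, a, m(b, 0, a)))   [R2 at 3.2]
6. m(b, a, m(a, a, m(b, 0, a)))  →  m(b, a, m(a, a, a))   [R2 at 3.3]
7. m(b, a, m(a, a, a))  →  m(b, a, a)   [R5 at 3]
8. m(b, a, a)  →  b   [R5 at ε]

b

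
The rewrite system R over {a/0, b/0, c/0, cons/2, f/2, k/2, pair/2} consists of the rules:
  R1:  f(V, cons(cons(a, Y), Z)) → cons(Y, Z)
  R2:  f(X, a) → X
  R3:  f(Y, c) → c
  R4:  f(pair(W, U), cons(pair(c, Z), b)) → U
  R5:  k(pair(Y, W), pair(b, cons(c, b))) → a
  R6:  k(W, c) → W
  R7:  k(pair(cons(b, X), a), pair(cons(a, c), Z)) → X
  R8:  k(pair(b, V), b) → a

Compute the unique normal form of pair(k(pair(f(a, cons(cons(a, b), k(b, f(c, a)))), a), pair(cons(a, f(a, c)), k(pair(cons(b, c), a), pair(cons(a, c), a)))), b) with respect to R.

pair(b, b)

1. pair(k(pair(f(a, cons(cons(a, b), k(b, f(c, a)))), a), pair(cons(a, f(a, c)), k(pair(cons(b, c), a), pair(cons(a, c), a)))), b)  →  pair(k(pair(cons(b, k(b, f(c, a))), a), pair(cons(a, f(a, c)), k(pair(cons(b, c), a), pair(cons(a, c), a)))), b)   [R1 at 1.1.1]
2. pair(k(pair(cons(b, k(b, f(c, a))), a), pair(cons(a, f(a, c)), k(pair(cons(b, c), a), pair(cons(a, c), a)))), b)  →  pair(k(pair(cons(b, k(b, c)), a), pair(cons(a, f(a, c)), k(pair(cons(b, c), a), pair(cons(a, c), a)))), b)   [R2 at 1.1.1.2.2]
3. pair(k(pair(cons(b, k(b, c)), a), pair(cons(a, f(a, c)), k(pair(cons(b, c), a), pair(cons(a, c), a)))), b)  →  pair(k(pair(cons(b, b), a), pair(cons(a, f(a, c)), k(pair(cons(b, c), a), pair(cons(a, c), a)))), b)   [R6 at 1.1.1.2]
4. pair(k(pair(cons(b, b), a), pair(cons(a, f(a, c)), k(pair(cons(b, c), a), pair(cons(a, c), a)))), b)  →  pair(k(pair(cons(b, b), a), pair(cons(a, c), k(pair(cons(b, c), a), pair(cons(a, c), a)))), b)   [R3 at 1.2.1.2]
5. pair(k(pair(cons(b, b), a), pair(cons(a, c), k(pair(cons(b, c), a), pair(cons(a, c), a)))), b)  →  pair(b, b)   [R7 at 1]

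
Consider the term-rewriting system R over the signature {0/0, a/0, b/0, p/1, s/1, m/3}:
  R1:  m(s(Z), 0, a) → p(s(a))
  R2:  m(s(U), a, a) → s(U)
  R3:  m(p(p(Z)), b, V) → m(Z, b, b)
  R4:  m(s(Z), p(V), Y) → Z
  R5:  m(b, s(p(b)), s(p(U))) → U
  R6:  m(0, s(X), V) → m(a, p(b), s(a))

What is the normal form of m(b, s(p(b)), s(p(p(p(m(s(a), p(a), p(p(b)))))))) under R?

p(p(a))

1. m(b, s(p(b)), s(p(p(p(m(s(a), p(a), p(p(b))))))))  →  p(p(m(s(a), p(a), p(p(b)))))   [R5 at ε]
2. p(p(m(s(a), p(a), p(p(b)))))  →  p(p(a))   [R4 at 1.1]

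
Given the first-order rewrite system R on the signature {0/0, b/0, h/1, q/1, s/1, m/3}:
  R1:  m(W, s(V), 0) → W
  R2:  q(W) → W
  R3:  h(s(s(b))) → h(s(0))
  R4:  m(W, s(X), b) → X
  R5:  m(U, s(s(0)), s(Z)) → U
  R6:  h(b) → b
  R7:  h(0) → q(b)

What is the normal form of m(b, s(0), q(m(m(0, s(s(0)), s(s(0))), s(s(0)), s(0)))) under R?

b

1. m(b, s(0), q(m(m(0, s(s(0)), s(s(0))), s(s(0)), s(0))))  →  m(b, s(0), m(m(0, s(s(0)), s(s(0))), s(s(0)), s(0)))   [R2 at 3]
2. m(b, s(0), m(m(0, s(s(0)), s(s(0))), s(s(0)), s(0)))  →  m(b, s(0), m(0, s(s(0)), s(s(0))))   [R5 at 3]
3. m(b, s(0), m(0, s(s(0)), s(s(0))))  →  m(b, s(0), 0)   [R5 at 3]
4. m(b, s(0), 0)  →  b   [R1 at ε]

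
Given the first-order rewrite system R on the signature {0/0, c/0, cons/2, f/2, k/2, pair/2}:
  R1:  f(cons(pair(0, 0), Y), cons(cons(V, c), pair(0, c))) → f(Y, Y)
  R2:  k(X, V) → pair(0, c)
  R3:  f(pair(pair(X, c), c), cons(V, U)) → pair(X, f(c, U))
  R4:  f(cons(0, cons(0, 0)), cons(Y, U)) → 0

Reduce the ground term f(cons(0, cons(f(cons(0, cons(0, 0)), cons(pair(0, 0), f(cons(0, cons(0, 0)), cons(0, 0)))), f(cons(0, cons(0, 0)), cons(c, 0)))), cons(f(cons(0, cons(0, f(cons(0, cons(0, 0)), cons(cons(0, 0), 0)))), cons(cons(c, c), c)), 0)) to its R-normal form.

1. f(cons(0, cons(f(cons(0, cons(0, 0)), cons(pair(0, 0), f(cons(0, cons(0, 0)), cons(0, 0)))), f(cons(0, cons(0, 0)), cons(c, 0)))), cons(f(cons(0, cons(0, f(cons(0, cons(0, 0)), cons(cons(0, 0), 0)))), cons(cons(c, c), c)), 0))  →  f(cons(0, cons(0, f(cons(0, cons(0, 0)), cons(c, 0)))), cons(f(cons(0, cons(0, f(cons(0, cons(0, 0)), cons(cons(0, 0), 0)))), cons(cons(c, c), c)), 0))   [R4 at 1.2.1]
2. f(cons(0, cons(0, f(cons(0, cons(0, 0)), cons(c, 0)))), cons(f(cons(0, cons(0, f(cons(0, cons(0, 0)), cons(cons(0, 0), 0)))), cons(cons(c, c), c)), 0))  →  f(cons(0, cons(0, 0)), cons(f(cons(0, cons(0, f(cons(0, cons(0, 0)), cons(cons(0, 0), 0)))), cons(cons(c, c), c)), 0))   [R4 at 1.2.2]
3. f(cons(0, cons(0, 0)), cons(f(cons(0, cons(0, f(cons(0, cons(0, 0)), cons(cons(0, 0), 0)))), cons(cons(c, c), c)), 0))  →  0   [R4 at ε]

0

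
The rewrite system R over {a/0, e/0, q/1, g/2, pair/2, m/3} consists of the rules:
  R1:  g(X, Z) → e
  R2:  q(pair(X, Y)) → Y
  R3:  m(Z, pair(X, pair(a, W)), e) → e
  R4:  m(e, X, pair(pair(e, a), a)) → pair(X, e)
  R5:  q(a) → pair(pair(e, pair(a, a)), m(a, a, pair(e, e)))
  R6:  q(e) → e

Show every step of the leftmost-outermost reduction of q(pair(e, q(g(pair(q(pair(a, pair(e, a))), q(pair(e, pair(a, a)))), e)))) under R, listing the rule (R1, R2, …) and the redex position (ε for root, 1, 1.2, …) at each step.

e

1. q(pair(e, q(g(pair(q(pair(a, pair(e, a))), q(pair(e, pair(a, a)))), e))))  →  q(g(pair(q(pair(a, pair(e, a))), q(pair(e, pair(a, a)))), e))   [R2 at ε]
2. q(g(pair(q(pair(a, pair(e, a))), q(pair(e, pair(a, a)))), e))  →  q(e)   [R1 at 1]
3. q(e)  →  e   [R6 at ε]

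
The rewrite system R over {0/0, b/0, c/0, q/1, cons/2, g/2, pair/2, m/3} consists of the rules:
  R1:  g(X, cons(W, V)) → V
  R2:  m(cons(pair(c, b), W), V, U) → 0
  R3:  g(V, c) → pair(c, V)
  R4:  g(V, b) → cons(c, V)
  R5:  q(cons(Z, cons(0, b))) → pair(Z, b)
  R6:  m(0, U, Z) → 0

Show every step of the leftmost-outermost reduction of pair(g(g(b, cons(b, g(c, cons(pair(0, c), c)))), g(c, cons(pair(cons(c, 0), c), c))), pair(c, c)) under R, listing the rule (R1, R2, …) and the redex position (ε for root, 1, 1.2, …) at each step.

1. pair(g(g(b, cons(b, g(c, cons(pair(0, c), c)))), g(c, cons(pair(cons(c, 0), c), c))), pair(c, c))  →  pair(g(g(c, cons(pair(0, c), c)), g(c, cons(pair(cons(c, 0), c), c))), pair(c, c))   [R1 at 1.1]
2. pair(g(g(c, cons(pair(0, c), c)), g(c, cons(pair(cons(c, 0), c), c))), pair(c, c))  →  pair(g(c, g(c, cons(pair(cons(c, 0), c), c))), pair(c, c))   [R1 at 1.1]
3. pair(g(c, g(c, cons(pair(cons(c, 0), c), c))), pair(c, c))  →  pair(g(c, c), pair(c, c))   [R1 at 1.2]
4. pair(g(c, c), pair(c, c))  →  pair(pair(c, c), pair(c, c))   [R3 at 1]

pair(pair(c, c), pair(c, c))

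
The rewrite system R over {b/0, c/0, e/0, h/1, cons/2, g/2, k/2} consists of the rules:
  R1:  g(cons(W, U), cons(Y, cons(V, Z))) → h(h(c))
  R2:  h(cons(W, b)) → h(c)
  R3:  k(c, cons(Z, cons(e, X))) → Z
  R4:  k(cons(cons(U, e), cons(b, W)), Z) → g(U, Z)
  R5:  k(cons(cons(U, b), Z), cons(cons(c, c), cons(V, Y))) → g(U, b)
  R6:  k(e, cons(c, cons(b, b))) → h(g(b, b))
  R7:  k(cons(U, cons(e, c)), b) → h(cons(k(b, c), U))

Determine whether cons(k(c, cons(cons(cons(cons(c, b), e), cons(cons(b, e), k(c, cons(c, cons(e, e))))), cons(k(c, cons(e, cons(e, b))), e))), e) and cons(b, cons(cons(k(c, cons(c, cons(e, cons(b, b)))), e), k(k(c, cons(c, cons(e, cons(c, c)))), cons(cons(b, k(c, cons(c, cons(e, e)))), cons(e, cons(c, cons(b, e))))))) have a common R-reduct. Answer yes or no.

no — NF(t₁) = cons(cons(cons(cons(c, b), e), cons(cons(b, e), c)), e), NF(t₂) = cons(b, cons(cons(c, e), cons(b, c)))

Reduce t₁ = cons(k(c, cons(cons(cons(cons(c, b), e), cons(cons(b, e), k(c, cons(c, cons(e, e))))), cons(k(c, cons(e, cons(e, b))), e))), e):
1. cons(k(c, cons(cons(cons(cons(c, b), e), cons(cons(b, e), k(c, cons(c, cons(e, e))))), cons(k(c, cons(e, cons(e, b))), e))), e)  →  cons(k(c, cons(cons(cons(cons(c, b), e), cons(cons(b, e), c)), cons(k(c, cons(e, cons(e, b))), e))), e)   [R3 at 1.2.1.2.2]
2. cons(k(c, cons(cons(cons(cons(c, b), e), cons(cons(b, e), c)), cons(k(c, cons(e, cons(e, b))), e))), e)  →  cons(k(c, cons(cons(cons(cons(c, b), e), cons(cons(b, e), c)), cons(e, e))), e)   [R3 at 1.2.2.1]
3. cons(k(c, cons(cons(cons(cons(c, b), e), cons(cons(b, e), c)), cons(e, e))), e)  →  cons(cons(cons(cons(c, b), e), cons(cons(b, e), c)), e)   [R3 at 1]

Reduce t₂ = cons(b, cons(cons(k(c, cons(c, cons(e, cons(b, b)))), e), k(k(c, cons(c, cons(e, cons(c, c)))), cons(cons(b, k(c, cons(c, cons(e, e)))), cons(e, cons(c, cons(b, e))))))):
1. cons(b, cons(cons(k(c, cons(c, cons(e, cons(b, b)))), e), k(k(c, cons(c, cons(e, cons(c, c)))), cons(cons(b, k(c, cons(c, cons(e, e)))), cons(e, cons(c, cons(b, e)))))))  →  cons(b, cons(cons(c, e), k(k(c, cons(c, cons(e, cons(c, c)))), cons(cons(b, k(c, cons(c, cons(e, e)))), cons(e, cons(c, cons(b, e)))))))   [R3 at 2.1.1]
2. cons(b, cons(cons(c, e), k(k(c, cons(c, cons(e, cons(c, c)))), cons(cons(b, k(c, cons(c, cons(e, e)))), cons(e, cons(c, cons(b, e)))))))  →  cons(b, cons(cons(c, e), k(c, cons(cons(b, k(c, cons(c, cons(e, e)))), cons(e, cons(c, cons(b, e)))))))   [R3 at 2.2.1]
3. cons(b, cons(cons(c, e), k(c, cons(cons(b, k(c, cons(c, cons(e, e)))), cons(e, cons(c, cons(b, e)))))))  →  cons(b, cons(cons(c, e), cons(b, k(c, cons(c, cons(e, e))))))   [R3 at 2.2]
4. cons(b, cons(cons(c, e), cons(b, k(c, cons(c, cons(e, e))))))  →  cons(b, cons(cons(c, e), cons(b, c)))   [R3 at 2.2.2]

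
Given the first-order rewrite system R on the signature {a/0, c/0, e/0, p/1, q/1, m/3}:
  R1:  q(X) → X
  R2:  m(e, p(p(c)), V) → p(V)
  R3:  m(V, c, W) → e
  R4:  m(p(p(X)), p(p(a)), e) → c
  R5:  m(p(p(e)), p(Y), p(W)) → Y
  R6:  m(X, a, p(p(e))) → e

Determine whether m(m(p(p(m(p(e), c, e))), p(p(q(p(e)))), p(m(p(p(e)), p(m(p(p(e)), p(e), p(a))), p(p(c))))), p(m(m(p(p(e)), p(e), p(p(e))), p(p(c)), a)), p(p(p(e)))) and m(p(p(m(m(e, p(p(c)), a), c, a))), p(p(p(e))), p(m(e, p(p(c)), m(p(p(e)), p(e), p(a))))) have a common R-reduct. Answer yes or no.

no — NF(t₁) = p(a), NF(t₂) = p(p(e))

Reduce t₁ = m(m(p(p(m(p(e), c, e))), p(p(q(p(e)))), p(m(p(p(e)), p(m(p(p(e)), p(e), p(a))), p(p(c))))), p(m(m(p(p(e)), p(e), p(p(e))), p(p(c)), a)), p(p(p(e)))):
1. m(m(p(p(m(p(e), c, e))), p(p(q(p(e)))), p(m(p(p(e)), p(m(p(p(e)), p(e), p(a))), p(p(c))))), p(m(m(p(p(e)), p(e), p(p(e))), p(p(c)), a)), p(p(p(e))))  →  m(m(p(p(e)), p(p(q(p(e)))), p(m(p(p(e)), p(m(p(p(e)), p(e), p(a))), p(p(c))))), p(m(m(p(p(e)), p(e), p(p(e))), p(p(c)), a)), p(p(p(e))))   [R3 at 1.1.1.1]
2. m(m(p(p(e)), p(p(q(p(e)))), p(m(p(p(e)), p(m(p(p(e)), p(e), p(a))), p(p(c))))), p(m(m(p(p(e)), p(e), p(p(e))), p(p(c)), a)), p(p(p(e))))  →  m(p(q(p(e))), p(m(m(p(p(e)), p(e), p(p(e))), p(p(c)), a)), p(p(p(e))))   [R5 at 1]
3. m(p(q(p(e))), p(m(m(p(p(e)), p(e), p(p(e))), p(p(c)), a)), p(p(p(e))))  →  m(p(p(e)), p(m(m(p(p(e)), p(e), p(p(e))), p(p(c)), a)), p(p(p(e))))   [R1 at 1.1]
4. m(p(p(e)), p(m(m(p(p(e)), p(e), p(p(e))), p(p(c)), a)), p(p(p(e))))  →  m(m(p(p(e)), p(e), p(p(e))), p(p(c)), a)   [R5 at ε]
5. m(m(p(p(e)), p(e), p(p(e))), p(p(c)), a)  →  m(e, p(p(c)), a)   [R5 at 1]
6. m(e, p(p(c)), a)  →  p(a)   [R2 at ε]

Reduce t₂ = m(p(p(m(m(e, p(p(c)), a), c, a))), p(p(p(e))), p(m(e, p(p(c)), m(p(p(e)), p(e), p(a))))):
1. m(p(p(m(m(e, p(p(c)), a), c, a))), p(p(p(e))), p(m(e, p(p(c)), m(p(p(e)), p(e), p(a)))))  →  m(p(p(e)), p(p(p(e))), p(m(e, p(p(c)), m(p(p(e)), p(e), p(a)))))   [R3 at 1.1.1]
2. m(p(p(e)), p(p(p(e))), p(m(e, p(p(c)), m(p(p(e)), p(e), p(a)))))  →  p(p(e))   [R5 at ε]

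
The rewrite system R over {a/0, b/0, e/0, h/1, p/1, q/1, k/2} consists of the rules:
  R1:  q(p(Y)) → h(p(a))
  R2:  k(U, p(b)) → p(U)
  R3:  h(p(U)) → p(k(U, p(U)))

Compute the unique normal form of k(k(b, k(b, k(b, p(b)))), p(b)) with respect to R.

1. k(k(b, k(b, k(b, p(b)))), p(b))  →  p(k(b, k(b, k(b, p(b)))))   [R2 at ε]
2. p(k(b, k(b, k(b, p(b)))))  →  p(k(b, k(b, p(b))))   [R2 at 1.2.2]
3. p(k(b, k(b, p(b))))  →  p(k(b, p(b)))   [R2 at 1.2]
4. p(k(b, p(b)))  →  p(p(b))   [R2 at 1]

p(p(b))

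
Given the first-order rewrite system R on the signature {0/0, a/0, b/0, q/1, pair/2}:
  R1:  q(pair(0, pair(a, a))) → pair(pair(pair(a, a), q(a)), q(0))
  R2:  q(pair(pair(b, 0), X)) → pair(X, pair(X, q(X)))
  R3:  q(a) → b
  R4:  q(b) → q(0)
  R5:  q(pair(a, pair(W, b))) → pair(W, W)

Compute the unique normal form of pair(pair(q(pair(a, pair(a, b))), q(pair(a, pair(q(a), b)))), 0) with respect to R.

1. pair(pair(q(pair(a, pair(a, b))), q(pair(a, pair(q(a), b)))), 0)  →  pair(pair(pair(a, a), q(pair(a, pair(q(a), b)))), 0)   [R5 at 1.1]
2. pair(pair(pair(a, a), q(pair(a, pair(q(a), b)))), 0)  →  pair(pair(pair(a, a), pair(q(a), q(a))), 0)   [R5 at 1.2]
3. pair(pair(pair(a, a), pair(q(a), q(a))), 0)  →  pair(pair(pair(a, a), pair(b, q(a))), 0)   [R3 at 1.2.1]
4. pair(pair(pair(a, a), pair(b, q(a))), 0)  →  pair(pair(pair(a, a), pair(b, b)), 0)   [R3 at 1.2.2]

pair(pair(pair(a, a), pair(b, b)), 0)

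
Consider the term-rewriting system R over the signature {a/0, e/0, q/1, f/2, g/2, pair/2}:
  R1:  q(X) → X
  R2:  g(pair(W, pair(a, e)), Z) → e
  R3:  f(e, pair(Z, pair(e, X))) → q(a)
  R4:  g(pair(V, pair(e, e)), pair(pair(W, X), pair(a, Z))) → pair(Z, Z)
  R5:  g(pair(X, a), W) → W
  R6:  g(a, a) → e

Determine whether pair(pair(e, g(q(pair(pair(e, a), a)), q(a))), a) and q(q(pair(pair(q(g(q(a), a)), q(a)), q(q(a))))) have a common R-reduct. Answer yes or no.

Reduce t₁ = pair(pair(e, g(q(pair(pair(e, a), a)), q(a))), a):
1. pair(pair(e, g(q(pair(pair(e, a), a)), q(a))), a)  →  pair(pair(e, g(pair(pair(e, a), a), q(a))), a)   [R1 at 1.2.1]
2. pair(pair(e, g(pair(pair(e, a), a), q(a))), a)  →  pair(pair(e, q(a)), a)   [R5 at 1.2]
3. pair(pair(e, q(a)), a)  →  pair(pair(e, a), a)   [R1 at 1.2]

Reduce t₂ = q(q(pair(pair(q(g(q(a), a)), q(a)), q(q(a))))):
1. q(q(pair(pair(q(g(q(a), a)), q(a)), q(q(a)))))  →  q(pair(pair(q(g(q(a), a)), q(a)), q(q(a))))   [R1 at ε]
2. q(pair(pair(q(g(q(a), a)), q(a)), q(q(a))))  →  pair(pair(q(g(q(a), a)), q(a)), q(q(a)))   [R1 at ε]
3. pair(pair(q(g(q(a), a)), q(a)), q(q(a)))  →  pair(pair(g(q(a), a), q(a)), q(q(a)))   [R1 at 1.1]
4. pair(pair(g(q(a), a), q(a)), q(q(a)))  →  pair(pair(g(a, a), q(a)), q(q(a)))   [R1 at 1.1.1]
5. pair(pair(g(a, a), q(a)), q(q(a)))  →  pair(pair(e, q(a)), q(q(a)))   [R6 at 1.1]
6. pair(pair(e, q(a)), q(q(a)))  →  pair(pair(e, a), q(q(a)))   [R1 at 1.2]
7. pair(pair(e, a), q(q(a)))  →  pair(pair(e, a), q(a))   [R1 at 2]
8. pair(pair(e, a), q(a))  →  pair(pair(e, a), a)   [R1 at 2]

yes — NF(t₁) = pair(pair(e, a), a), NF(t₂) = pair(pair(e, a), a)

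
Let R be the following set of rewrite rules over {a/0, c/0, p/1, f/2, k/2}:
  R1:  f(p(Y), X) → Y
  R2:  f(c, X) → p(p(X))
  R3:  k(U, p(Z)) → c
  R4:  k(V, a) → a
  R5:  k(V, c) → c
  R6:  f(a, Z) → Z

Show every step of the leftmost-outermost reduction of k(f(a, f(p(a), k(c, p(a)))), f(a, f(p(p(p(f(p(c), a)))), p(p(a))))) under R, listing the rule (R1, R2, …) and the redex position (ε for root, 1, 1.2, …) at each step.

1. k(f(a, f(p(a), k(c, p(a)))), f(a, f(p(p(p(f(p(c), a)))), p(p(a)))))  →  k(f(p(a), k(c, p(a))), f(a, f(p(p(p(f(p(c), a)))), p(p(a)))))   [R6 at 1]
2. k(f(p(a), k(c, p(a))), f(a, f(p(p(p(f(p(c), a)))), p(p(a)))))  →  k(a, f(a, f(p(p(p(f(p(c), a)))), p(p(a)))))   [R1 at 1]
3. k(a, f(a, f(p(p(p(f(p(c), a)))), p(p(a)))))  →  k(a, f(p(p(p(f(p(c), a)))), p(p(a))))   [R6 at 2]
4. k(a, f(p(p(p(f(p(c), a)))), p(p(a))))  →  k(a, p(p(f(p(c), a))))   [R1 at 2]
5. k(a, p(p(f(p(c), a))))  →  c   [R3 at ε]

c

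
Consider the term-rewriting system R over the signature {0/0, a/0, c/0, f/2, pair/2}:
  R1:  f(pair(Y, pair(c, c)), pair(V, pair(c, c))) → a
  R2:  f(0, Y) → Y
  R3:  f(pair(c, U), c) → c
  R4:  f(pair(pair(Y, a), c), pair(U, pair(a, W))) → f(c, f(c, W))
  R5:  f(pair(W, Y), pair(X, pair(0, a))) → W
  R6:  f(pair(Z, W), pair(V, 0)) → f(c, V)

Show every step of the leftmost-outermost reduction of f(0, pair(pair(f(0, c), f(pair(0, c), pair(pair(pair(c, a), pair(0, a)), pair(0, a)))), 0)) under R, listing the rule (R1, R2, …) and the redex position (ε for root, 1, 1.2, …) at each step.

1. f(0, pair(pair(f(0, c), f(pair(0, c), pair(pair(pair(c, a), pair(0, a)), pair(0, a)))), 0))  →  pair(pair(f(0, c), f(pair(0, c), pair(pair(pair(c, a), pair(0, a)), pair(0, a)))), 0)   [R2 at ε]
2. pair(pair(f(0, c), f(pair(0, c), pair(pair(pair(c, a), pair(0, a)), pair(0, a)))), 0)  →  pair(pair(c, f(pair(0, c), pair(pair(pair(c, a), pair(0, a)), pair(0, a)))), 0)   [R2 at 1.1]
3. pair(pair(c, f(pair(0, c), pair(pair(pair(c, a), pair(0, a)), pair(0, a)))), 0)  →  pair(pair(c, 0), 0)   [R5 at 1.2]

pair(pair(c, 0), 0)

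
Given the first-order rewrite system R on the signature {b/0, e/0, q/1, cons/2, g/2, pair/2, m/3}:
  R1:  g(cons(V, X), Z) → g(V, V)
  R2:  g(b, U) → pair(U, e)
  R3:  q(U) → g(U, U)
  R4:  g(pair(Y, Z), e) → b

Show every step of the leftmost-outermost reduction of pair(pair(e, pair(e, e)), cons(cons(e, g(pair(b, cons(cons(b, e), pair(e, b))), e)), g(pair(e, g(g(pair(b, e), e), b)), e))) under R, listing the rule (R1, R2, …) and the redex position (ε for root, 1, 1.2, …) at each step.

1. pair(pair(e, pair(e, e)), cons(cons(e, g(pair(b, cons(cons(b, e), pair(e, b))), e)), g(pair(e, g(g(pair(b, e), e), b)), e)))  →  pair(pair(e, pair(e, e)), cons(cons(e, b), g(pair(e, g(g(pair(b, e), e), b)), e)))   [R4 at 2.1.2]
2. pair(pair(e, pair(e, e)), cons(cons(e, b), g(pair(e, g(g(pair(b, e), e), b)), e)))  →  pair(pair(e, pair(e, e)), cons(cons(e, b), b))   [R4 at 2.2]

pair(pair(e, pair(e, e)), cons(cons(e, b), b))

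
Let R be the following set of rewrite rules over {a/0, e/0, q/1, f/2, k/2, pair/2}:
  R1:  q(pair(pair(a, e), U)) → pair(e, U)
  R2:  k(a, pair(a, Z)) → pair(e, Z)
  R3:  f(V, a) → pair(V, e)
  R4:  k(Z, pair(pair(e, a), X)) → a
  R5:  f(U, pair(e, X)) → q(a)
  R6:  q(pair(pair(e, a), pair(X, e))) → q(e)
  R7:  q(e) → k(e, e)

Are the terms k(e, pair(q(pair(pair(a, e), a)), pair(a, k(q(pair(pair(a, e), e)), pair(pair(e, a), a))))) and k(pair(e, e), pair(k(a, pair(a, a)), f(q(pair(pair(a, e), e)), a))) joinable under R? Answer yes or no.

Reduce t₁ = k(e, pair(q(pair(pair(a, e), a)), pair(a, k(q(pair(pair(a, e), e)), pair(pair(e, a), a))))):
1. k(e, pair(q(pair(pair(a, e), a)), pair(a, k(q(pair(pair(a, e), e)), pair(pair(e, a), a)))))  →  k(e, pair(pair(e, a), pair(a, k(q(pair(pair(a, e), e)), pair(pair(e, a), a)))))   [R1 at 2.1]
2. k(e, pair(pair(e, a), pair(a, k(q(pair(pair(a, e), e)), pair(pair(e, a), a)))))  →  a   [R4 at ε]

Reduce t₂ = k(pair(e, e), pair(k(a, pair(a, a)), f(q(pair(pair(a, e), e)), a))):
1. k(pair(e, e), pair(k(a, pair(a, a)), f(q(pair(pair(a, e), e)), a)))  →  k(pair(e, e), pair(pair(e, a), f(q(pair(pair(a, e), e)), a)))   [R2 at 2.1]
2. k(pair(e, e), pair(pair(e, a), f(q(pair(pair(a, e), e)), a)))  →  a   [R4 at ε]

yes — NF(t₁) = a, NF(t₂) = a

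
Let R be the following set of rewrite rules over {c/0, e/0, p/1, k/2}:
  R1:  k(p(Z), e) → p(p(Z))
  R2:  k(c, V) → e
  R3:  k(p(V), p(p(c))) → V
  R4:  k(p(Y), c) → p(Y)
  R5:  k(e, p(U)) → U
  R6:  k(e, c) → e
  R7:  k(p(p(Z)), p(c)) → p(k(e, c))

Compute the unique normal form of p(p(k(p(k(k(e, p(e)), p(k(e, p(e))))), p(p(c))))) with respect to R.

1. p(p(k(p(k(k(e, p(e)), p(k(e, p(e))))), p(p(c)))))  →  p(p(k(k(e, p(e)), p(k(e, p(e))))))   [R3 at 1.1]
2. p(p(k(k(e, p(e)), p(k(e, p(e))))))  →  p(p(k(e, p(k(e, p(e))))))   [R5 at 1.1.1]
3. p(p(k(e, p(k(e, p(e))))))  →  p(p(k(e, p(e))))   [R5 at 1.1]
4. p(p(k(e, p(e))))  →  p(p(e))   [R5 at 1.1]

p(p(e))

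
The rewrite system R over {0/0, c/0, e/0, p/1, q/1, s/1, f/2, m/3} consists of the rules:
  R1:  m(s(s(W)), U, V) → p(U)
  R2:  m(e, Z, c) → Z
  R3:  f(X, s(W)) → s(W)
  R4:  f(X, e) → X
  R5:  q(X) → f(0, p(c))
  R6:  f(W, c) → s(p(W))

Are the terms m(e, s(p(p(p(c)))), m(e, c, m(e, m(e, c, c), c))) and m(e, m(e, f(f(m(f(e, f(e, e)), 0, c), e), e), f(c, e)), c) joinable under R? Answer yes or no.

no — NF(t₁) = s(p(p(p(c)))), NF(t₂) = 0

Reduce t₁ = m(e, s(p(p(p(c)))), m(e, c, m(e, m(e, c, c), c))):
1. m(e, s(p(p(p(c)))), m(e, c, m(e, m(e, c, c), c)))  →  m(e, s(p(p(p(c)))), m(e, c, m(e, c, c)))   [R2 at 3.3]
2. m(e, s(p(p(p(c)))), m(e, c, m(e, c, c)))  →  m(e, s(p(p(p(c)))), m(e, c, c))   [R2 at 3.3]
3. m(e, s(p(p(p(c)))), m(e, c, c))  →  m(e, s(p(p(p(c)))), c)   [R2 at 3]
4. m(e, s(p(p(p(c)))), c)  →  s(p(p(p(c))))   [R2 at ε]

Reduce t₂ = m(e, m(e, f(f(m(f(e, f(e, e)), 0, c), e), e), f(c, e)), c):
1. m(e, m(e, f(f(m(f(e, f(e, e)), 0, c), e), e), f(c, e)), c)  →  m(e, f(f(m(f(e, f(e, e)), 0, c), e), e), f(c, e))   [R2 at ε]
2. m(e, f(f(m(f(e, f(e, e)), 0, c), e), e), f(c, e))  →  m(e, f(m(f(e, f(e, e)), 0, c), e), f(c, e))   [R4 at 2]
3. m(e, f(m(f(e, f(e, e)), 0, c), e), f(c, e))  →  m(e, m(f(e, f(e, e)), 0, c), f(c, e))   [R4 at 2]
4. m(e, m(f(e, f(e, e)), 0, c), f(c, e))  →  m(e, m(f(e, e), 0, c), f(c, e))   [R4 at 2.1.2]
5. m(e, m(f(e, e), 0, c), f(c, e))  →  m(e, m(e, 0, c), f(c, e))   [R4 at 2.1]
6. m(e, m(e, 0, c), f(c, e))  →  m(e, 0, f(c, e))   [R2 at 2]
7. m(e, 0, f(c, e))  →  m(e, 0, c)   [R4 at 3]
8. m(e, 0, c)  →  0   [R2 at ε]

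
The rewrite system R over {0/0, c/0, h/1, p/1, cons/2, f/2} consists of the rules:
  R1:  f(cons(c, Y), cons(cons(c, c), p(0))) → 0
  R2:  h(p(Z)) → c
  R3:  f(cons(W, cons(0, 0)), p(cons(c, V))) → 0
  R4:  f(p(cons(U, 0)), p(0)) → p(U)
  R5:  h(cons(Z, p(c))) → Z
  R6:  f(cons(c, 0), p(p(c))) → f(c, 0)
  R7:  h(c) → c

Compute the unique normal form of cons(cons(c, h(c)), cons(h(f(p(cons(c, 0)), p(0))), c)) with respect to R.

cons(cons(c, c), cons(c, c))

1. cons(cons(c, h(c)), cons(h(f(p(cons(c, 0)), p(0))), c))  →  cons(cons(c, c), cons(h(f(p(cons(c, 0)), p(0))), c))   [R7 at 1.2]
2. cons(cons(c, c), cons(h(f(p(cons(c, 0)), p(0))), c))  →  cons(cons(c, c), cons(h(p(c)), c))   [R4 at 2.1.1]
3. cons(cons(c, c), cons(h(p(c)), c))  →  cons(cons(c, c), cons(c, c))   [R2 at 2.1]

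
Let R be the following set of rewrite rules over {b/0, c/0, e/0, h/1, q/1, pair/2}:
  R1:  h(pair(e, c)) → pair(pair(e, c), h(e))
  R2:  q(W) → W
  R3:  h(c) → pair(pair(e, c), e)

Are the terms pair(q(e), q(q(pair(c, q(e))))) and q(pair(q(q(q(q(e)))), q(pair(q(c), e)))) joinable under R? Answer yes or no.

yes — NF(t₁) = pair(e, pair(c, e)), NF(t₂) = pair(e, pair(c, e))

Reduce t₁ = pair(q(e), q(q(pair(c, q(e))))):
1. pair(q(e), q(q(pair(c, q(e)))))  →  pair(e, q(q(pair(c, q(e)))))   [R2 at 1]
2. pair(e, q(q(pair(c, q(e)))))  →  pair(e, q(pair(c, q(e))))   [R2 at 2]
3. pair(e, q(pair(c, q(e))))  →  pair(e, pair(c, q(e)))   [R2 at 2]
4. pair(e, pair(c, q(e)))  →  pair(e, pair(c, e))   [R2 at 2.2]

Reduce t₂ = q(pair(q(q(q(q(e)))), q(pair(q(c), e)))):
1. q(pair(q(q(q(q(e)))), q(pair(q(c), e))))  →  pair(q(q(q(q(e)))), q(pair(q(c), e)))   [R2 at ε]
2. pair(q(q(q(q(e)))), q(pair(q(c), e)))  →  pair(q(q(q(e))), q(pair(q(c), e)))   [R2 at 1]
3. pair(q(q(q(e))), q(pair(q(c), e)))  →  pair(q(q(e)), q(pair(q(c), e)))   [R2 at 1]
4. pair(q(q(e)), q(pair(q(c), e)))  →  pair(q(e), q(pair(q(c), e)))   [R2 at 1]
5. pair(q(e), q(pair(q(c), e)))  →  pair(e, q(pair(q(c), e)))   [R2 at 1]
6. pair(e, q(pair(q(c), e)))  →  pair(e, pair(q(c), e))   [R2 at 2]
7. pair(e, pair(q(c), e))  →  pair(e, pair(c, e))   [R2 at 2.1]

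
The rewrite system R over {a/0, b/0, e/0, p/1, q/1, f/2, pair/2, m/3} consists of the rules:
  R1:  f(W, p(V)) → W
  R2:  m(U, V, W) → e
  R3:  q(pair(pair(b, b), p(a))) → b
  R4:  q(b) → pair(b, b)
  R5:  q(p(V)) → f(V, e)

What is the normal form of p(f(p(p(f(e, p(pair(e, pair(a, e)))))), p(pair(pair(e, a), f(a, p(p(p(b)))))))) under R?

1. p(f(p(p(f(e, p(pair(e, pair(a, e)))))), p(pair(pair(e, a), f(a, p(p(p(b))))))))  →  p(p(p(f(e, p(pair(e, pair(a, e)))))))   [R1 at 1]
2. p(p(p(f(e, p(pair(e, pair(a, e)))))))  →  p(p(p(e)))   [R1 at 1.1.1]

p(p(p(e)))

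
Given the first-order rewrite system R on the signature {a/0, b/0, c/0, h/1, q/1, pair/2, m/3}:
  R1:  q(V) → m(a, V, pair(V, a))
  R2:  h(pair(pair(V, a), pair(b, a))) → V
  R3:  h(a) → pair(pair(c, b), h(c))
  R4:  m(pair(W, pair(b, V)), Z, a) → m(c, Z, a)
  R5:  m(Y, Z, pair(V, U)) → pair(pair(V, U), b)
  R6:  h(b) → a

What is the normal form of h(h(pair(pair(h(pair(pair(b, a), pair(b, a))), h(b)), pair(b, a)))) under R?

a

1. h(h(pair(pair(h(pair(pair(b, a), pair(b, a))), h(b)), pair(b, a))))  →  h(h(pair(pair(b, h(b)), pair(b, a))))   [R2 at 1.1.1.1]
2. h(h(pair(pair(b, h(b)), pair(b, a))))  →  h(h(pair(pair(b, a), pair(b, a))))   [R6 at 1.1.1.2]
3. h(h(pair(pair(b, a), pair(b, a))))  →  h(b)   [R2 at 1]
4. h(b)  →  a   [R6 at ε]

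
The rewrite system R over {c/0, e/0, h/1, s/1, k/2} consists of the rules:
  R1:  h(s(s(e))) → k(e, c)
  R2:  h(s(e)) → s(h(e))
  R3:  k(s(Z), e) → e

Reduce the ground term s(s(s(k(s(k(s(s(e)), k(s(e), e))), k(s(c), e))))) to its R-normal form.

1. s(s(s(k(s(k(s(s(e)), k(s(e), e))), k(s(c), e)))))  →  s(s(s(k(s(k(s(s(e)), e)), k(s(c), e)))))   [R3 at 1.1.1.1.1.2]
2. s(s(s(k(s(k(s(s(e)), e)), k(s(c), e)))))  →  s(s(s(k(s(e), k(s(c), e)))))   [R3 at 1.1.1.1.1]
3. s(s(s(k(s(e), k(s(c), e)))))  →  s(s(s(k(s(e), e))))   [R3 at 1.1.1.2]
4. s(s(s(k(s(e), e))))  →  s(s(s(e)))   [R3 at 1.1.1]

s(s(s(e)))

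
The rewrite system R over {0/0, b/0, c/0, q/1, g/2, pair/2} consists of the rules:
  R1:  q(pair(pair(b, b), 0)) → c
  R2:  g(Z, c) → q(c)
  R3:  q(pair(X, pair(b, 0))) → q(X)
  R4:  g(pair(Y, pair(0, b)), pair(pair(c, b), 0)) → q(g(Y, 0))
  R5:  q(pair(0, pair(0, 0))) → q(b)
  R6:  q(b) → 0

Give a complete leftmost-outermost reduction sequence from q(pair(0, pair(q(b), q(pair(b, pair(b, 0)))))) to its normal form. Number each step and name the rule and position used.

1. q(pair(0, pair(q(b), q(pair(b, pair(b, 0))))))  →  q(pair(0, pair(0, q(pair(b, pair(b, 0))))))   [R6 at 1.2.1]
2. q(pair(0, pair(0, q(pair(b, pair(b, 0))))))  →  q(pair(0, pair(0, q(b))))   [R3 at 1.2.2]
3. q(pair(0, pair(0, q(b))))  →  q(pair(0, pair(0, 0)))   [R6 at 1.2.2]
4. q(pair(0, pair(0, 0)))  →  q(b)   [R5 at ε]
5. q(b)  →  0   [R6 at ε]

0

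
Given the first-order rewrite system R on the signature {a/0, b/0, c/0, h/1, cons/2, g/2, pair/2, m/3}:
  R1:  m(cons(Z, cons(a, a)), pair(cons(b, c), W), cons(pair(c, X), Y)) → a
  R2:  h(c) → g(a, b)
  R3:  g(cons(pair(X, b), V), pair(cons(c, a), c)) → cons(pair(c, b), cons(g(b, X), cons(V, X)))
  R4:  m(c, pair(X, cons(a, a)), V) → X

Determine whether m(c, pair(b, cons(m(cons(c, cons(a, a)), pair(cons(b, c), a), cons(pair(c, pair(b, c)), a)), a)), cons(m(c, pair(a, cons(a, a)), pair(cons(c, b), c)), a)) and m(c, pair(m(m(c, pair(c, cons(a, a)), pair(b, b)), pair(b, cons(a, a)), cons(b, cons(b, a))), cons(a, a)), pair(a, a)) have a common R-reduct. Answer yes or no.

Reduce t₁ = m(c, pair(b, cons(m(cons(c, cons(a, a)), pair(cons(b, c), a), cons(pair(c, pair(b, c)), a)), a)), cons(m(c, pair(a, cons(a, a)), pair(cons(c, b), c)), a)):
1. m(c, pair(b, cons(m(cons(c, cons(a, a)), pair(cons(b, c), a), cons(pair(c, pair(b, c)), a)), a)), cons(m(c, pair(a, cons(a, a)), pair(cons(c, b), c)), a))  →  m(c, pair(b, cons(a, a)), cons(m(c, pair(a, cons(a, a)), pair(cons(c, b), c)), a))   [R1 at 2.2.1]
2. m(c, pair(b, cons(a, a)), cons(m(c, pair(a, cons(a, a)), pair(cons(c, b), c)), a))  →  b   [R4 at ε]

Reduce t₂ = m(c, pair(m(m(c, pair(c, cons(a, a)), pair(b, b)), pair(b, cons(a, a)), cons(b, cons(b, a))), cons(a, a)), pair(a, a)):
1. m(c, pair(m(m(c, pair(c, cons(a, a)), pair(b, b)), pair(b, cons(a, a)), cons(b, cons(b, a))), cons(a, a)), pair(a, a))  →  m(m(c, pair(c, cons(a, a)), pair(b, b)), pair(b, cons(a, a)), cons(b, cons(b, a)))   [R4 at ε]
2. m(m(c, pair(c, cons(a, a)), pair(b, b)), pair(b, cons(a, a)), cons(b, cons(b, a)))  →  m(c, pair(b, cons(a, a)), cons(b, cons(b, a)))   [R4 at 1]
3. m(c, pair(b, cons(a, a)), cons(b, cons(b, a)))  →  b   [R4 at ε]

yes — NF(t₁) = b, NF(t₂) = b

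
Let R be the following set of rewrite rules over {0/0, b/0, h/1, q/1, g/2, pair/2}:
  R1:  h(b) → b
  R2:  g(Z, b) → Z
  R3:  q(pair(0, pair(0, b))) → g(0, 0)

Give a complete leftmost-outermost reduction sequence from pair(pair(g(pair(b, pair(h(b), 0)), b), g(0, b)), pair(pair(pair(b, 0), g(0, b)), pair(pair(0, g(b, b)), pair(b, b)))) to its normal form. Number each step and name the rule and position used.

pair(pair(pair(b, pair(b, 0)), 0), pair(pair(pair(b, 0), 0), pair(pair(0, b), pair(b, b))))

1. pair(pair(g(pair(b, pair(h(b), 0)), b), g(0, b)), pair(pair(pair(b, 0), g(0, b)), pair(pair(0, g(b, b)), pair(b, b))))  →  pair(pair(pair(b, pair(h(b), 0)), g(0, b)), pair(pair(pair(b, 0), g(0, b)), pair(pair(0, g(b, b)), pair(b, b))))   [R2 at 1.1]
2. pair(pair(pair(b, pair(h(b), 0)), g(0, b)), pair(pair(pair(b, 0), g(0, b)), pair(pair(0, g(b, b)), pair(b, b))))  →  pair(pair(pair(b, pair(b, 0)), g(0, b)), pair(pair(pair(b, 0), g(0, b)), pair(pair(0, g(b, b)), pair(b, b))))   [R1 at 1.1.2.1]
3. pair(pair(pair(b, pair(b, 0)), g(0, b)), pair(pair(pair(b, 0), g(0, b)), pair(pair(0, g(b, b)), pair(b, b))))  →  pair(pair(pair(b, pair(b, 0)), 0), pair(pair(pair(b, 0), g(0, b)), pair(pair(0, g(b, b)), pair(b, b))))   [R2 at 1.2]
4. pair(pair(pair(b, pair(b, 0)), 0), pair(pair(pair(b, 0), g(0, b)), pair(pair(0, g(b, b)), pair(b, b))))  →  pair(pair(pair(b, pair(b, 0)), 0), pair(pair(pair(b, 0), 0), pair(pair(0, g(b, b)), pair(b, b))))   [R2 at 2.1.2]
5. pair(pair(pair(b, pair(b, 0)), 0), pair(pair(pair(b, 0), 0), pair(pair(0, g(b, b)), pair(b, b))))  →  pair(pair(pair(b, pair(b, 0)), 0), pair(pair(pair(b, 0), 0), pair(pair(0, b), pair(b, b))))   [R2 at 2.2.1.2]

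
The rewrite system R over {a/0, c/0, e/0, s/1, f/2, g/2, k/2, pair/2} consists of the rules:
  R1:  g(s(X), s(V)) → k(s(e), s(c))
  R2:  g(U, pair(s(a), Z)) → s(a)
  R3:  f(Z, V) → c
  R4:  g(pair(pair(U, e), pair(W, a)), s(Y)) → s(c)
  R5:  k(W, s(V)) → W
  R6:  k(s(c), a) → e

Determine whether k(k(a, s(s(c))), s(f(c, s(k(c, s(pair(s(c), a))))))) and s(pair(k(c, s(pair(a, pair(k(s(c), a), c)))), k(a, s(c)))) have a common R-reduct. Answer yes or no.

Reduce t₁ = k(k(a, s(s(c))), s(f(c, s(k(c, s(pair(s(c), a))))))):
1. k(k(a, s(s(c))), s(f(c, s(k(c, s(pair(s(c), a)))))))  →  k(a, s(s(c)))   [R5 at ε]
2. k(a, s(s(c)))  →  a   [R5 at ε]

Reduce t₂ = s(pair(k(c, s(pair(a, pair(k(s(c), a), c)))), k(a, s(c)))):
1. s(pair(k(c, s(pair(a, pair(k(s(c), a), c)))), k(a, s(c))))  →  s(pair(c, k(a, s(c))))   [R5 at 1.1]
2. s(pair(c, k(a, s(c))))  →  s(pair(c, a))   [R5 at 1.2]

no — NF(t₁) = a, NF(t₂) = s(pair(c, a))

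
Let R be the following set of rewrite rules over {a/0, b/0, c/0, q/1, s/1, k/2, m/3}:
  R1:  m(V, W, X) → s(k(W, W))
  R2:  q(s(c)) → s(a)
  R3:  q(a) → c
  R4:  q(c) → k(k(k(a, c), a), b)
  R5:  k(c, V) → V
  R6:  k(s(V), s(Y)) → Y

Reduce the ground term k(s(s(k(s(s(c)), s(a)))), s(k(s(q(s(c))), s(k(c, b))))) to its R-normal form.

1. k(s(s(k(s(s(c)), s(a)))), s(k(s(q(s(c))), s(k(c, b)))))  →  k(s(q(s(c))), s(k(c, b)))   [R6 at ε]
2. k(s(q(s(c))), s(k(c, b)))  →  k(c, b)   [R6 at ε]
3. k(c, b)  →  b   [R5 at ε]

b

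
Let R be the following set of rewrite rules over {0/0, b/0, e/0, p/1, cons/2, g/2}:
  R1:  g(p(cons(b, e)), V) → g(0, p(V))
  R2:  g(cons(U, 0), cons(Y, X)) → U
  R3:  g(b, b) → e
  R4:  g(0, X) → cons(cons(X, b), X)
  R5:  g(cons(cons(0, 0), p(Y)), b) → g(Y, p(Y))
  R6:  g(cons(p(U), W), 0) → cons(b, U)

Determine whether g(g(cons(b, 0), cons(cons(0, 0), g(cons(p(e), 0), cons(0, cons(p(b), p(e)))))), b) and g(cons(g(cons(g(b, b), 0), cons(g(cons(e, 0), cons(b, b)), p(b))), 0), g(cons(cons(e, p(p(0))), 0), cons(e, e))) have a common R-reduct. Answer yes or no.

Reduce t₁ = g(g(cons(b, 0), cons(cons(0, 0), g(cons(p(e), 0), cons(0, cons(p(b), p(e)))))), b):
1. g(g(cons(b, 0), cons(cons(0, 0), g(cons(p(e), 0), cons(0, cons(p(b), p(e)))))), b)  →  g(b, b)   [R2 at 1]
2. g(b, b)  →  e   [R3 at ε]

Reduce t₂ = g(cons(g(cons(g(b, b), 0), cons(g(cons(e, 0), cons(b, b)), p(b))), 0), g(cons(cons(e, p(p(0))), 0), cons(e, e))):
1. g(cons(g(cons(g(b, b), 0), cons(g(cons(e, 0), cons(b, b)), p(b))), 0), g(cons(cons(e, p(p(0))), 0), cons(e, e)))  →  g(cons(g(b, b), 0), g(cons(cons(e, p(p(0))), 0), cons(e, e)))   [R2 at 1.1]
2. g(cons(g(b, b), 0), g(cons(cons(e, p(p(0))), 0), cons(e, e)))  →  g(cons(e, 0), g(cons(cons(e, p(p(0))), 0), cons(e, e)))   [R3 at 1.1]
3. g(cons(e, 0), g(cons(cons(e, p(p(0))), 0), cons(e, e)))  →  g(cons(e, 0), cons(e, p(p(0))))   [R2 at 2]
4. g(cons(e, 0), cons(e, p(p(0))))  →  e   [R2 at ε]

yes — NF(t₁) = e, NF(t₂) = e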